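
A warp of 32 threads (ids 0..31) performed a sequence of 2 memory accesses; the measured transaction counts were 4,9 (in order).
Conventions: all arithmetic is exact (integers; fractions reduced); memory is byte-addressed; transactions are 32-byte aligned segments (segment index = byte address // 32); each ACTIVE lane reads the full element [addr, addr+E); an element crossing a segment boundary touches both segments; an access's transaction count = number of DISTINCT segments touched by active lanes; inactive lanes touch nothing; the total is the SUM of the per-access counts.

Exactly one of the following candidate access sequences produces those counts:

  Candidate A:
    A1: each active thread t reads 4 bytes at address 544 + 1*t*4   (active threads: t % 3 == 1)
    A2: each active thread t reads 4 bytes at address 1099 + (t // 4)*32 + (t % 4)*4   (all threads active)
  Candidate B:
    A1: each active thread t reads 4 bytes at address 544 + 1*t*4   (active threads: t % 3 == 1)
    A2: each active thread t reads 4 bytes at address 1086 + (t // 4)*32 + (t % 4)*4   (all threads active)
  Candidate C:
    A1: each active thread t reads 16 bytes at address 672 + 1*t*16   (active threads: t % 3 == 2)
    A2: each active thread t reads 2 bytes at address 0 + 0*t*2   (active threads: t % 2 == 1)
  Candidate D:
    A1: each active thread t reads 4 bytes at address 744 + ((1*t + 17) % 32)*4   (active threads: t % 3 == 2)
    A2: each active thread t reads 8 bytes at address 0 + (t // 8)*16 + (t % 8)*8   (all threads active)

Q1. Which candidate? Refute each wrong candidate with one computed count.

A: A2 gives 8 transactions, not 9
C: A1 gives 10 transactions, not 4
D: A1 gives 5 transactions, not 4
B: all counts match (4,9)

Answer: B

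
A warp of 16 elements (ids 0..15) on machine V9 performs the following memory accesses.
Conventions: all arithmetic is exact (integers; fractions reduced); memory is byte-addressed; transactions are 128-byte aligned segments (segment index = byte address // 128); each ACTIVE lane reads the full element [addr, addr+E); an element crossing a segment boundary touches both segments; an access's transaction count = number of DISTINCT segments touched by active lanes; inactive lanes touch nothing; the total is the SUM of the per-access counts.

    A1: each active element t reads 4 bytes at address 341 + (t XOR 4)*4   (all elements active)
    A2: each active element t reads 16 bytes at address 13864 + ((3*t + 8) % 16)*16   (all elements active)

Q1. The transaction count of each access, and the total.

A1: 2 transactions
A2: 3 transactions

Answer: 2,3; total 5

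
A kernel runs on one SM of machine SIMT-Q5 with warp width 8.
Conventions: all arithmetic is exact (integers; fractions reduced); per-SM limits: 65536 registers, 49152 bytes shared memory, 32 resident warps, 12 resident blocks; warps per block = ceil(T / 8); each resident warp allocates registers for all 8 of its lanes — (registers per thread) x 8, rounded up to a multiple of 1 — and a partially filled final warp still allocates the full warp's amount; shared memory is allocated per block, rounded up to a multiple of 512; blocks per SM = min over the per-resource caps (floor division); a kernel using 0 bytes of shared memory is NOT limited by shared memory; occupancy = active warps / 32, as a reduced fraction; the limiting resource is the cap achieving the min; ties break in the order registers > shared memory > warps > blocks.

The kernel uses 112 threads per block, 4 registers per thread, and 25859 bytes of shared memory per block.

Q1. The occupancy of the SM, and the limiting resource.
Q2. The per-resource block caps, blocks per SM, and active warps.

Answer: occupancy 7/16, limited by shared memory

registers: 146 blocks
shared memory: 1 block
warps: 2 blocks
blocks: 12 blocks

Answer: 1 block, 14 active warps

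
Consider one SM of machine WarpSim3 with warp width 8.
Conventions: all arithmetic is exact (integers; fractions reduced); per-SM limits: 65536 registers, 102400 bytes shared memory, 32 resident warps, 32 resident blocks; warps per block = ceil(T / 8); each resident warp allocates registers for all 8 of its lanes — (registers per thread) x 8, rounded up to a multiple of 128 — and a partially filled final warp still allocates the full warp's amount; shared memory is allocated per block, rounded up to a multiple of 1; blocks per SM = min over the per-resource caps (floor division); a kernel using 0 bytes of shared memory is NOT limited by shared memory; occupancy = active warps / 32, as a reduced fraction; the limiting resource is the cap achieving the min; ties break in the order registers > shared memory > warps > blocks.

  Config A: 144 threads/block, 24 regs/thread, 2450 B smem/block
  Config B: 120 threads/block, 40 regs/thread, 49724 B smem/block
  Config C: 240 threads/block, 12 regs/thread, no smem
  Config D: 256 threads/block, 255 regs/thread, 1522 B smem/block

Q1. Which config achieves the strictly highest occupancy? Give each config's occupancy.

occupancies: A 9/16, B 15/16, C 15/16, D 1

Answer: D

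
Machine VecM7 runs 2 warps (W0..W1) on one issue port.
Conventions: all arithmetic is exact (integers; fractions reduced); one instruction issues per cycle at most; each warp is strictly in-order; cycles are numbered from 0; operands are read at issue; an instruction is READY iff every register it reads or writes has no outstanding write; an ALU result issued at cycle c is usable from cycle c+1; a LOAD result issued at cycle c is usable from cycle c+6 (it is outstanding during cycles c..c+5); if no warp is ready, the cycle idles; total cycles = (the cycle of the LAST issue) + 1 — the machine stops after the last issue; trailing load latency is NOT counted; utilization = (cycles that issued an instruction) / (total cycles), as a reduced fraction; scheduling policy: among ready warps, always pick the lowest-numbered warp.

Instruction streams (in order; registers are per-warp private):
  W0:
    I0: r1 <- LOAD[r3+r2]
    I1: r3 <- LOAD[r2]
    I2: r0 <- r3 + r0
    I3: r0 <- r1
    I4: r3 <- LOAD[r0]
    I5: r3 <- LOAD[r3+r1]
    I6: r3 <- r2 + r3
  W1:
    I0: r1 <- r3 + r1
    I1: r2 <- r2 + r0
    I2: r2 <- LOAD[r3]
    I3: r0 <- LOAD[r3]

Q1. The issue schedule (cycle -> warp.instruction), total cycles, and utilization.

cycle 0: W0.I0
cycle 1: W0.I1
cycle 2: W1.I0
cycle 3: W1.I1
cycle 4: W1.I2
cycle 5: W1.I3
cycle 6: idle
cycle 7: W0.I2
cycle 8: W0.I3
cycle 9: W0.I4
cycle 10: idle
cycle 11: idle
cycle 12: idle
cycle 13: idle
cycle 14: idle
cycle 15: W0.I5
cycle 16: idle
cycle 17: idle
cycle 18: idle
cycle 19: idle
cycle 20: idle
cycle 21: W0.I6

Answer: 22 cycles, utilization 1/2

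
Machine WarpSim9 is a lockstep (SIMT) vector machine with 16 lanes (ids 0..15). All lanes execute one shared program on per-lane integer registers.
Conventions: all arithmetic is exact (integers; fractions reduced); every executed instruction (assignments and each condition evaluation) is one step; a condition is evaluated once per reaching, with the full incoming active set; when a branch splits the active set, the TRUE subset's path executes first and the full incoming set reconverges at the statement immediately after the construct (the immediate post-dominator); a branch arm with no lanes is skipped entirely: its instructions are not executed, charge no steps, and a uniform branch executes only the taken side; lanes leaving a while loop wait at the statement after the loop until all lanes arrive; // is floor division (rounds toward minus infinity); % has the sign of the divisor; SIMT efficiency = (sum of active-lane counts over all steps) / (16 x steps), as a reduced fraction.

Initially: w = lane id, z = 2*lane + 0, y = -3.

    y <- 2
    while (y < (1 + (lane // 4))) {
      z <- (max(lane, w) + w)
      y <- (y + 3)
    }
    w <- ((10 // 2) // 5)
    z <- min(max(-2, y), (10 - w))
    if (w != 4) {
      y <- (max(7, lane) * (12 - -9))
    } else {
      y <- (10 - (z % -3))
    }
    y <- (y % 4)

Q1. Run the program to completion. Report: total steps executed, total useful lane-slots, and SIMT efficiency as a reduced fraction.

Answer: 10 steps, 136 useful, 17/20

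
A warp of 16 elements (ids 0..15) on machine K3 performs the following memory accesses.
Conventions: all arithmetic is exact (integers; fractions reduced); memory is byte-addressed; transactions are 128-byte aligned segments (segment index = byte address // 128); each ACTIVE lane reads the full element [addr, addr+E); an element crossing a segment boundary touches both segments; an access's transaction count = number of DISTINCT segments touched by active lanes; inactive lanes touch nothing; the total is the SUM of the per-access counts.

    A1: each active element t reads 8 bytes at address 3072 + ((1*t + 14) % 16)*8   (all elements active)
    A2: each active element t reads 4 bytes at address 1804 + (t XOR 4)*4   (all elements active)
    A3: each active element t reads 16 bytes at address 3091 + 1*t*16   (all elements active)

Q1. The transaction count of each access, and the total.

A1: 1 transaction
A2: 1 transaction
A3: 3 transactions

Answer: 1,1,3; total 5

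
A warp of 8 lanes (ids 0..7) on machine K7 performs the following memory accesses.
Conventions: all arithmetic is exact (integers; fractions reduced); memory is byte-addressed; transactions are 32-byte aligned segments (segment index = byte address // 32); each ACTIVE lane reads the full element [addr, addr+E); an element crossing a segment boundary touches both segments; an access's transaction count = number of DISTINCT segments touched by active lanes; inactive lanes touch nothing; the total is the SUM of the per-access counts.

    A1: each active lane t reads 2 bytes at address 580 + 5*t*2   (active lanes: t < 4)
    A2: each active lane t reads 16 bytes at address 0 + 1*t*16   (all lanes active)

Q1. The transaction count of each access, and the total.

A1: 2 transactions
A2: 4 transactions

Answer: 2,4; total 6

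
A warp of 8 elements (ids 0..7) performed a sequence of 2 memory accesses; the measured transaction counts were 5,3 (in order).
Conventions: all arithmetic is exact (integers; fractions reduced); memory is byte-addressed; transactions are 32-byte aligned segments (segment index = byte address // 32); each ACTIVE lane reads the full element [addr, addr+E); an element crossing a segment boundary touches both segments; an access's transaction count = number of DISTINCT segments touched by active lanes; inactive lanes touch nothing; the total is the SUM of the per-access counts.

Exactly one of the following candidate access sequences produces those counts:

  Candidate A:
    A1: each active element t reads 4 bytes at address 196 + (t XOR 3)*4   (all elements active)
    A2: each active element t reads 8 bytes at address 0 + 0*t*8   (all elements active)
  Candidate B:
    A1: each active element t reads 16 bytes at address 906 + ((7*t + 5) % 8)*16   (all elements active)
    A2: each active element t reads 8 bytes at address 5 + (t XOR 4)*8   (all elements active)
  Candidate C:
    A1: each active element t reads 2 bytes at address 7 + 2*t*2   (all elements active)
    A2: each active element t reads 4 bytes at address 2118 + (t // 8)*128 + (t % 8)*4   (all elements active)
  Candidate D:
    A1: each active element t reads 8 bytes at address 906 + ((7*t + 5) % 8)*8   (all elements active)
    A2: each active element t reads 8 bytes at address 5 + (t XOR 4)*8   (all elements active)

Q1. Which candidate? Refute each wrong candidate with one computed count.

A: A1 gives 2 transactions, not 5
C: A1 gives 2 transactions, not 5
D: A1 gives 3 transactions, not 5
B: all counts match (5,3)

Answer: B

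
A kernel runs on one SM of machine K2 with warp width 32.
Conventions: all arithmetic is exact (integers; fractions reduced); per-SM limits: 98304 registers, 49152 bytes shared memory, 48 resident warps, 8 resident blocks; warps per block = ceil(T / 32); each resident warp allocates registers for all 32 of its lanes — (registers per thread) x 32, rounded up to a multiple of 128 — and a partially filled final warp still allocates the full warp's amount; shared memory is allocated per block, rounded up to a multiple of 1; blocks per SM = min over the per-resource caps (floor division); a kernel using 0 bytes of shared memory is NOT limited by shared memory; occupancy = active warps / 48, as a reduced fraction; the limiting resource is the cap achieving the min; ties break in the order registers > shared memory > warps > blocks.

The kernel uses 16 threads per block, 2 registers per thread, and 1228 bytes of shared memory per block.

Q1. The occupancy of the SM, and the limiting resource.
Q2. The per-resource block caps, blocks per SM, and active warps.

Answer: occupancy 1/6, limited by blocks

registers: 768 blocks
shared memory: 40 blocks
warps: 48 blocks
blocks: 8 blocks

Answer: 8 blocks, 8 active warps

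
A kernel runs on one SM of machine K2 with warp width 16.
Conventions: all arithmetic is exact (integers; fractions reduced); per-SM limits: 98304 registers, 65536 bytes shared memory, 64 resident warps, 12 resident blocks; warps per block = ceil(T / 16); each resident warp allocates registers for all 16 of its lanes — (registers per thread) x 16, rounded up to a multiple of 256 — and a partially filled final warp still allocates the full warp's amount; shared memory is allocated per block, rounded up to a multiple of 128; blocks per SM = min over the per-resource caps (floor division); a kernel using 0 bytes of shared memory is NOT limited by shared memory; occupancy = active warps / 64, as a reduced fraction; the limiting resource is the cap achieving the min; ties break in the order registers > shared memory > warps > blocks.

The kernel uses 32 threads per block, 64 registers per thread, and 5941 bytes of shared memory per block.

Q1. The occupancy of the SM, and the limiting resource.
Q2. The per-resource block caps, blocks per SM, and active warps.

Answer: occupancy 5/16, limited by shared memory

registers: 48 blocks
shared memory: 10 blocks
warps: 32 blocks
blocks: 12 blocks

Answer: 10 blocks, 20 active warps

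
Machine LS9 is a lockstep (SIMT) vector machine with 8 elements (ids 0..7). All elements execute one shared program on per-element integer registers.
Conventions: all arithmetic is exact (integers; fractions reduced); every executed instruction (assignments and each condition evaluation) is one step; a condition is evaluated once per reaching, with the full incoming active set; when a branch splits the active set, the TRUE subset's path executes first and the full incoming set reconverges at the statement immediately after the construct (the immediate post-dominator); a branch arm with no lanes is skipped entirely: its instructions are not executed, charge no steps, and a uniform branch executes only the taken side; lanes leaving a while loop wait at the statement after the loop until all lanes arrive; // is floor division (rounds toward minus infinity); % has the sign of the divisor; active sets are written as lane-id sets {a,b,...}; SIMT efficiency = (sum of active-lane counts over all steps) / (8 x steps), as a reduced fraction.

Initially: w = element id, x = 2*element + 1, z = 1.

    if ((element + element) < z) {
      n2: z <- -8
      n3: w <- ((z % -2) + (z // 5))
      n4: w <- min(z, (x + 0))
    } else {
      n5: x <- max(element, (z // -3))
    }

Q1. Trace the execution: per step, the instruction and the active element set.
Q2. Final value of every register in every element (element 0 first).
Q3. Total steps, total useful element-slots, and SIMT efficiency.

step 0: eval ((element + element) < z) {0,1,2,3,4,5,6,7}
step 1: z <- -8                      {0}
step 2: w <- ((z % -2) + (z // 5))   {0}
step 3: w <- min(z, (x + 0))         {0}
step 4: x <- max(element, (z // -3)) {1,2,3,4,5,6,7}

Answer: 5 steps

w: -8,1,2,3,4,5,6,7
x: 1,1,2,3,4,5,6,7
z: -8,1,1,1,1,1,1,1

steps = 5; useful = 18; efficiency = 18/40 = 9/20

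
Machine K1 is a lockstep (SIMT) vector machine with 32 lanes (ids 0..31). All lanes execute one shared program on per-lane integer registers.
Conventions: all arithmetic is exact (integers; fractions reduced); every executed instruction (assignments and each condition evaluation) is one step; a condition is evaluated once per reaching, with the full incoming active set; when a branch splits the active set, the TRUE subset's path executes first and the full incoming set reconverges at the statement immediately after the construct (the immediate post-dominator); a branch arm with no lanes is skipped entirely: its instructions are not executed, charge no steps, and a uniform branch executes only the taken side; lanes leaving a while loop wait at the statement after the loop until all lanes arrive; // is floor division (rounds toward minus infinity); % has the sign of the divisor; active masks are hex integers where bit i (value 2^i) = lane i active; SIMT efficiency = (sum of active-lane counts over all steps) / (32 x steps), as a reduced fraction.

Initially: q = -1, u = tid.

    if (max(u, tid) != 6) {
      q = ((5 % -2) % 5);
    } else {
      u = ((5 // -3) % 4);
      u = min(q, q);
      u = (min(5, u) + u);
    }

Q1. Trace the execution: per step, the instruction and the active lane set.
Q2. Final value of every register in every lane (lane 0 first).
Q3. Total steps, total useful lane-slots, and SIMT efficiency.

step 0: eval (max(u, tid) != 6)      0xffffffff
step 1: q <- ((5 % -2) % 5)          0xffffffbf
step 2: u <- ((5 // -3) % 4)         0x00000040
step 3: u <- min(q, q)               0x00000040
step 4: u <- (min(5, u) + u)         0x00000040

Answer: 5 steps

q: 4,4,4,4,4,4,-1,4,4,4,4,4,4,4,4,4,4,4,4,4,4,4,4,4,4,4,4,4,4,4,4,4
u: 0,1,2,3,4,5,-2,7,8,9,10,11,12,13,14,15,16,17,18,19,20,21,22,23,24,25,26,27,28,29,30,31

steps = 5; useful = 66; efficiency = 66/160 = 33/80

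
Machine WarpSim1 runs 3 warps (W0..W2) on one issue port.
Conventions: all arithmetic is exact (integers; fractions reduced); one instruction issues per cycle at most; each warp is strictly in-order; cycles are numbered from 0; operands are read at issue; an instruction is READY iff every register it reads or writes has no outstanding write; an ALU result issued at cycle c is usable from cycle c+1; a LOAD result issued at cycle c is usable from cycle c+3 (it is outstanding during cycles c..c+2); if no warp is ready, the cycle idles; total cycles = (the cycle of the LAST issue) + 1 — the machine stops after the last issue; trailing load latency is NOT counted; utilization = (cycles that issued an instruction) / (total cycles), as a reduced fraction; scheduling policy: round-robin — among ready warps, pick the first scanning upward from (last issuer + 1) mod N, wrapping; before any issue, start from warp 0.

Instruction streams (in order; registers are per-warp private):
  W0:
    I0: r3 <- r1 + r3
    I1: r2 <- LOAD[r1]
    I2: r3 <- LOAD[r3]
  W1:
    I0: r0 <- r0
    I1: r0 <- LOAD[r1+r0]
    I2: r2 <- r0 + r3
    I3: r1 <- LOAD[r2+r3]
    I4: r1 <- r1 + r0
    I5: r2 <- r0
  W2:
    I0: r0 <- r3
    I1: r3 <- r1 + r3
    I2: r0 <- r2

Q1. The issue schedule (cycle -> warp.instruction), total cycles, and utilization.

cycle 0: W0.I0
cycle 1: W1.I0
cycle 2: W2.I0
cycle 3: W0.I1
cycle 4: W1.I1
cycle 5: W2.I1
cycle 6: W0.I2
cycle 7: W1.I2
cycle 8: W2.I2
cycle 9: W1.I3
cycle 10: idle
cycle 11: idle
cycle 12: W1.I4
cycle 13: W1.I5

Answer: 14 cycles, utilization 6/7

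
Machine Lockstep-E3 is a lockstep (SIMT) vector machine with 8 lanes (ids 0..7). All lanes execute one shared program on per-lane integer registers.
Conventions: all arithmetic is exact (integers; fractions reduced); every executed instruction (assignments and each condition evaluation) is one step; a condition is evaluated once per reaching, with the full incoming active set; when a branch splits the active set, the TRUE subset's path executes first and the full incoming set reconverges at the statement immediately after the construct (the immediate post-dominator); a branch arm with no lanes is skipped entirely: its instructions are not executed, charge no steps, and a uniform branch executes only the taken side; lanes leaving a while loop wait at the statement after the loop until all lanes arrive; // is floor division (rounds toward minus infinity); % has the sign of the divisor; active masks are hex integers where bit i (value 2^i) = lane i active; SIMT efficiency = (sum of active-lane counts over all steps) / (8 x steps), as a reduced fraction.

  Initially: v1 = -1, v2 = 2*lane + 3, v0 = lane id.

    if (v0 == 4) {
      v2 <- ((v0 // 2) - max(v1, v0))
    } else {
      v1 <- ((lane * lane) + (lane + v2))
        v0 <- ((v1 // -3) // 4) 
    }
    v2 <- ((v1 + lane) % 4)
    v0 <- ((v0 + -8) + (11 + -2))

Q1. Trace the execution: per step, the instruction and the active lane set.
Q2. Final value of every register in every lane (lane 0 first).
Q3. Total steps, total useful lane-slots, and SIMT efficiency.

step 0: eval (v0 == 4)               0xff
step 1: v2 <- ((v0 // 2) - max(v1, v0)) 0x10
step 2: v1 <- ((lane * lane) + (lane + v2)) 0xef
step 3: v0 <- ((v1 // -3) // 4)      0xef
step 4: v2 <- ((v1 + lane) % 4)      0xff
step 5: v0 <- ((v0 + -8) + (11 + -2)) 0xff

Answer: 6 steps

v1: 3,7,13,21,-1,43,57,73
v2: 3,0,3,0,3,0,3,0
v0: 0,0,-1,-1,5,-3,-4,-6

steps = 6; useful = 39; efficiency = 39/48 = 13/16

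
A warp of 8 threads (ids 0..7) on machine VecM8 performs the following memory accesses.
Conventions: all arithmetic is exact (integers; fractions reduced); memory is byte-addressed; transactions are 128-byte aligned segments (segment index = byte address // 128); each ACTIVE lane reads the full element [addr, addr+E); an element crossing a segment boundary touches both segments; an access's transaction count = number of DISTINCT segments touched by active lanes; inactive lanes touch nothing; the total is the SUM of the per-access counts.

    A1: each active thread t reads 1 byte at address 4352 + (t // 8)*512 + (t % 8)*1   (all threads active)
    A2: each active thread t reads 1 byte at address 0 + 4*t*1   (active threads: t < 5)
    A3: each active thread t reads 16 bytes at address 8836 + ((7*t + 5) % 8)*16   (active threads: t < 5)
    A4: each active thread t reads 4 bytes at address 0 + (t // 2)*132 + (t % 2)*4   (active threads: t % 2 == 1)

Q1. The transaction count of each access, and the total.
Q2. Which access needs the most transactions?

A1: 1 transaction
A2: 1 transaction
A3: 1 transaction
A4: 4 transactions

Answer: 1,1,1,4; total 7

Answer: A4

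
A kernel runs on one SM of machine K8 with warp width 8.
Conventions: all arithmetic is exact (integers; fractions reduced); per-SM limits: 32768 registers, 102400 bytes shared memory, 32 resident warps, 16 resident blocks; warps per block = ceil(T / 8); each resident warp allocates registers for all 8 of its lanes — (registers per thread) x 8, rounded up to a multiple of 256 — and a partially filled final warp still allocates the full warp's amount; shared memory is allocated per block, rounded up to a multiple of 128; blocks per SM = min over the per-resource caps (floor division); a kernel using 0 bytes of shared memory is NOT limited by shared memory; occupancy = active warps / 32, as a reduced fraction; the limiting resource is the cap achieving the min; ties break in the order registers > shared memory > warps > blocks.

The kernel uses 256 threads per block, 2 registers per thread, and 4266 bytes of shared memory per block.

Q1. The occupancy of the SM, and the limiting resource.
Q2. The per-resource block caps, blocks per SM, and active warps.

Answer: occupancy 1, limited by warps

registers: 4 blocks
shared memory: 23 blocks
warps: 1 block
blocks: 16 blocks

Answer: 1 block, 32 active warps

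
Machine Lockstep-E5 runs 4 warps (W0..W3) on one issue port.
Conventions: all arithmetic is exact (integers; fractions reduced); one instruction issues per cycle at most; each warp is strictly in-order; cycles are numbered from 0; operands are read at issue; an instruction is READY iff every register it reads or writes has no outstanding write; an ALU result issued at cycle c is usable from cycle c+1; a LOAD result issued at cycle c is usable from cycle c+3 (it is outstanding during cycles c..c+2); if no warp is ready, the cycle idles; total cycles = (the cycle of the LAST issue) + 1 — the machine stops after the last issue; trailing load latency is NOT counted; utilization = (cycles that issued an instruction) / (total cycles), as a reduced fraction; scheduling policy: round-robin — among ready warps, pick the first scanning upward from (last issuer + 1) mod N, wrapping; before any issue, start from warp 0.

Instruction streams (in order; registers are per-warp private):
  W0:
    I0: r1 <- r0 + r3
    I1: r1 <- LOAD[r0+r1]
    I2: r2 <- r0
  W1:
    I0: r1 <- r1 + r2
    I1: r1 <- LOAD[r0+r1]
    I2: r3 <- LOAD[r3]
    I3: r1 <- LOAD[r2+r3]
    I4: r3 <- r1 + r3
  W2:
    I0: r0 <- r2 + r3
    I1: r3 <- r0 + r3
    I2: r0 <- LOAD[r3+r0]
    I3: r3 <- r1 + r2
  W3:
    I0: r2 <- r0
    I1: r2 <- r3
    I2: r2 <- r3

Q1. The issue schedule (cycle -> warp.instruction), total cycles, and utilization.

cycle 0: W0.I0
cycle 1: W1.I0
cycle 2: W2.I0
cycle 3: W3.I0
cycle 4: W0.I1
cycle 5: W1.I1
cycle 6: W2.I1
cycle 7: W3.I1
cycle 8: W0.I2
cycle 9: W1.I2
cycle 10: W2.I2
cycle 11: W3.I2
cycle 12: W1.I3
cycle 13: W2.I3
cycle 14: idle
cycle 15: W1.I4

Answer: 16 cycles, utilization 15/16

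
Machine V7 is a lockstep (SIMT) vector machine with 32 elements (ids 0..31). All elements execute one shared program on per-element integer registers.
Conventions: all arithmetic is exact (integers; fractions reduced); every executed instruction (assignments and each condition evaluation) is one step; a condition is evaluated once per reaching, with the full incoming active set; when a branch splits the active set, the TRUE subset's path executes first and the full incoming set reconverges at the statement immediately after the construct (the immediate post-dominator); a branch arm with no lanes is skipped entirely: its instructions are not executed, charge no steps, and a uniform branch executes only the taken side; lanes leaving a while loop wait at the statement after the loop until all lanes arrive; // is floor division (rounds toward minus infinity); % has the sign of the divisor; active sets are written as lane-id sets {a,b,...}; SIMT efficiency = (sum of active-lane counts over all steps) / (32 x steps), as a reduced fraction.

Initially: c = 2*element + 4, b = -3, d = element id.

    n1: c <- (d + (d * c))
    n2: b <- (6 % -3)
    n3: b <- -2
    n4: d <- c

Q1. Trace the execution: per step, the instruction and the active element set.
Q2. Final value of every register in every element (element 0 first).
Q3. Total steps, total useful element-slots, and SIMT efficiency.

step 0: c <- (d + (d * c))           {0,1,2,3,4,5,6,7,8,9,10,11,12,13,14,15,16,17,18,19,20,21,22,23,24,25,26,27,28,29,30,31}
step 1: b <- (6 % -3)                {0,1,2,3,4,5,6,7,8,9,10,11,12,13,14,15,16,17,18,19,20,21,22,23,24,25,26,27,28,29,30,31}
step 2: b <- -2                      {0,1,2,3,4,5,6,7,8,9,10,11,12,13,14,15,16,17,18,19,20,21,22,23,24,25,26,27,28,29,30,31}
step 3: d <- c                       {0,1,2,3,4,5,6,7,8,9,10,11,12,13,14,15,16,17,18,19,20,21,22,23,24,25,26,27,28,29,30,31}

Answer: 4 steps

c: 0,7,18,33,52,75,102,133,168,207,250,297,348,403,462,525,592,663,738,817,900,987,1078,1173,1272,1375,1482,1593,1708,1827,1950,2077
b: -2,-2,-2,-2,-2,-2,-2,-2,-2,-2,-2,-2,-2,-2,-2,-2,-2,-2,-2,-2,-2,-2,-2,-2,-2,-2,-2,-2,-2,-2,-2,-2
d: 0,7,18,33,52,75,102,133,168,207,250,297,348,403,462,525,592,663,738,817,900,987,1078,1173,1272,1375,1482,1593,1708,1827,1950,2077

steps = 4; useful = 128; efficiency = 128/128 = 1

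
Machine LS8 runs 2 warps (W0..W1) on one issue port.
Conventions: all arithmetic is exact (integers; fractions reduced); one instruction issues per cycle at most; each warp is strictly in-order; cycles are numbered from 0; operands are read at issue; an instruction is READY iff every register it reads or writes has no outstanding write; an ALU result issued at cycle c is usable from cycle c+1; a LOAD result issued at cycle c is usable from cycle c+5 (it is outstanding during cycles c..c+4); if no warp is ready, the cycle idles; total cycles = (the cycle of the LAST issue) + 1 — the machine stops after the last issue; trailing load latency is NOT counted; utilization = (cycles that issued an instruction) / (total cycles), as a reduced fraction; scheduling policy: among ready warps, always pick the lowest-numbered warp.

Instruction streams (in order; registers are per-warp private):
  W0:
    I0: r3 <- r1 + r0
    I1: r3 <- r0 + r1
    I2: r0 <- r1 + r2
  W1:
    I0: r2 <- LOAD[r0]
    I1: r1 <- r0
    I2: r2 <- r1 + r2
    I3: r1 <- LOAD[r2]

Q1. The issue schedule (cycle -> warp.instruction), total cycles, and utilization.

cycle 0: W0.I0
cycle 1: W0.I1
cycle 2: W0.I2
cycle 3: W1.I0
cycle 4: W1.I1
cycle 5: idle
cycle 6: idle
cycle 7: idle
cycle 8: W1.I2
cycle 9: W1.I3

Answer: 10 cycles, utilization 7/10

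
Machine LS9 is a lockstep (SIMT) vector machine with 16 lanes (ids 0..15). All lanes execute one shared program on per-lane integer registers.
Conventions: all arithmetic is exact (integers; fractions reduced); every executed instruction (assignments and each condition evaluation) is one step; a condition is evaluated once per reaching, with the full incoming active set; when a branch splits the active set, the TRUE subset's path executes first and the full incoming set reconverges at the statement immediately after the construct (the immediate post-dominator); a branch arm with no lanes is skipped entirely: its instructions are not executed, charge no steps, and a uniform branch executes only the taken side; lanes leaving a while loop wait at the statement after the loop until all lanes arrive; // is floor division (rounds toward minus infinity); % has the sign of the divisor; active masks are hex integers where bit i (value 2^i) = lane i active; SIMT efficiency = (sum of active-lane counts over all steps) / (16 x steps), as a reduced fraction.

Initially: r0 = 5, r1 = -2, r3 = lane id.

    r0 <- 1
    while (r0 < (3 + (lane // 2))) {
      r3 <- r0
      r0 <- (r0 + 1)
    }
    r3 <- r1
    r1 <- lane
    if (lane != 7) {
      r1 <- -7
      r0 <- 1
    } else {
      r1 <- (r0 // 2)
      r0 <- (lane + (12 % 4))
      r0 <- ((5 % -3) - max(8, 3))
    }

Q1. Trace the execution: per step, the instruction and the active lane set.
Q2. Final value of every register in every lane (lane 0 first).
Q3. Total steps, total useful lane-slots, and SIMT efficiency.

step 0: r0 <- 1                      0xffff
step 1: eval (r0 < (3 + (lane // 2))) 0xffff
step 2: r3 <- r0                     0xffff
step 3: r0 <- (r0 + 1)               0xffff
step 4: eval (r0 < (3 + (lane // 2))) 0xffff
step 5: r3 <- r0                     0xffff
step 6: r0 <- (r0 + 1)               0xffff
step 7: eval (r0 < (3 + (lane // 2))) 0xffff
step 8: r3 <- r0                     0xfffc
step 9: r0 <- (r0 + 1)               0xfffc
step 10: eval (r0 < (3 + (lane // 2))) 0xfffc
step 11: r3 <- r0                     0xfff0
step 12: r0 <- (r0 + 1)               0xfff0
step 13: eval (r0 < (3 + (lane // 2))) 0xfff0
step 14: r3 <- r0                     0xffc0
step 15: r0 <- (r0 + 1)               0xffc0
step 16: eval (r0 < (3 + (lane // 2))) 0xffc0
step 17: r3 <- r0                     0xff00
step 18: r0 <- (r0 + 1)               0xff00
step 19: eval (r0 < (3 + (lane // 2))) 0xff00
step 20: r3 <- r0                     0xfc00
step 21: r0 <- (r0 + 1)               0xfc00
step 22: eval (r0 < (3 + (lane // 2))) 0xfc00
step 23: r3 <- r0                     0xf000
step 24: r0 <- (r0 + 1)               0xf000
step 25: eval (r0 < (3 + (lane // 2))) 0xf000
step 26: r3 <- r0                     0xc000
step 27: r0 <- (r0 + 1)               0xc000
step 28: eval (r0 < (3 + (lane // 2))) 0xc000
step 29: r3 <- r1                     0xffff
step 30: r1 <- lane                   0xffff
step 31: eval (lane != 7)             0xffff
step 32: r1 <- -7                     0xff7f
step 33: r0 <- 1                      0xff7f
step 34: r1 <- (r0 // 2)              0x0080
step 35: r0 <- (lane + (12 % 4))      0x0080
step 36: r0 <- ((5 % -3) - max(8, 3)) 0x0080

Answer: 37 steps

r0: 1,1,1,1,1,1,1,-9,1,1,1,1,1,1,1,1
r1: -7,-7,-7,-7,-7,-7,-7,3,-7,-7,-7,-7,-7,-7,-7,-7
r3: -2,-2,-2,-2,-2,-2,-2,-2,-2,-2,-2,-2,-2,-2,-2,-2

steps = 37; useful = 377; efficiency = 377/592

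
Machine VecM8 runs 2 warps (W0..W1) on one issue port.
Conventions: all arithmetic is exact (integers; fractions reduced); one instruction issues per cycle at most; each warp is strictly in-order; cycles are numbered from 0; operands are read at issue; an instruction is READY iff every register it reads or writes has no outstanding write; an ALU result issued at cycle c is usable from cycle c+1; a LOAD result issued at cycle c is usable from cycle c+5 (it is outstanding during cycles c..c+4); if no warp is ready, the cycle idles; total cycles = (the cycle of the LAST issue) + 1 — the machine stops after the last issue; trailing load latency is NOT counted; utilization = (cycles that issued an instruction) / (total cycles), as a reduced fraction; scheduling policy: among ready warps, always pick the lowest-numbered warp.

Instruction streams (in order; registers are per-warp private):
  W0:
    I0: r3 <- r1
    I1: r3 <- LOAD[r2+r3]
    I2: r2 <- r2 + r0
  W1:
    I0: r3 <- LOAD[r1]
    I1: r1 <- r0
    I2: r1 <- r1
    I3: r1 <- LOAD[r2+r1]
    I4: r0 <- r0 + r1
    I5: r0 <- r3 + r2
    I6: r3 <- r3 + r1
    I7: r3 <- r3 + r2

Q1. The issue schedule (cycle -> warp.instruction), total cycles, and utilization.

cycle 0: W0.I0
cycle 1: W0.I1
cycle 2: W0.I2
cycle 3: W1.I0
cycle 4: W1.I1
cycle 5: W1.I2
cycle 6: W1.I3
cycle 7: idle
cycle 8: idle
cycle 9: idle
cycle 10: idle
cycle 11: W1.I4
cycle 12: W1.I5
cycle 13: W1.I6
cycle 14: W1.I7

Answer: 15 cycles, utilization 11/15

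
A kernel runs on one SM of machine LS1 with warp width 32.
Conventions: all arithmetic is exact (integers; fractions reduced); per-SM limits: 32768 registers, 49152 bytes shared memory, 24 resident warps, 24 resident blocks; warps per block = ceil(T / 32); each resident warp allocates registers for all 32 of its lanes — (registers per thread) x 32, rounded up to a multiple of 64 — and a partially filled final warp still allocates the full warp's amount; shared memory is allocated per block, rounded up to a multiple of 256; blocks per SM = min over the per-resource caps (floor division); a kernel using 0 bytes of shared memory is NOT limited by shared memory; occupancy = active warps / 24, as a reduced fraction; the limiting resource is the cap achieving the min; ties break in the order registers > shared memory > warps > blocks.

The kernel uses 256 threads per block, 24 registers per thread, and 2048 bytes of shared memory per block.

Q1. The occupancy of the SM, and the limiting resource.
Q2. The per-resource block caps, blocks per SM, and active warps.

Answer: occupancy 1, limited by warps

registers: 5 blocks
shared memory: 24 blocks
warps: 3 blocks
blocks: 24 blocks

Answer: 3 blocks, 24 active warps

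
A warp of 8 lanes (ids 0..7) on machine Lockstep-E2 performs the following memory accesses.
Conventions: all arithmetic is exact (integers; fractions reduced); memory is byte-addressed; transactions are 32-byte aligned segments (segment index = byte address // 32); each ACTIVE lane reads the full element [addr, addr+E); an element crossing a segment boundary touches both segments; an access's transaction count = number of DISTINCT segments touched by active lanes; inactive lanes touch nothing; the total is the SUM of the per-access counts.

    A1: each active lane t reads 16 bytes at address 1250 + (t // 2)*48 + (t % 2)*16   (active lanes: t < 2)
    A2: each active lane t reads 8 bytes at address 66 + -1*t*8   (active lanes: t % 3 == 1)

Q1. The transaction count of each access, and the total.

A1: 2 transactions
A2: 3 transactions

Answer: 2,3; total 5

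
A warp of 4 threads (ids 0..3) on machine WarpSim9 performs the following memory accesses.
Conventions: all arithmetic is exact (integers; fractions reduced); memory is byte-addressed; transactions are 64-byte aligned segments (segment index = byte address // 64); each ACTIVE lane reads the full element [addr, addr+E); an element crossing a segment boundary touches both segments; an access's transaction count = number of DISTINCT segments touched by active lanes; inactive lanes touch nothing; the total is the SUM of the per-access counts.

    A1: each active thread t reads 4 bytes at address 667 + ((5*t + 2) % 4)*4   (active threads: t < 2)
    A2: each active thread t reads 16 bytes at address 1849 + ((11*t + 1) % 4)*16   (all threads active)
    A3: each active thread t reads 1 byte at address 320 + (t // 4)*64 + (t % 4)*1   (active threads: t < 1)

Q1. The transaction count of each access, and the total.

A1: 1 transaction
A2: 2 transactions
A3: 1 transaction

Answer: 1,2,1; total 4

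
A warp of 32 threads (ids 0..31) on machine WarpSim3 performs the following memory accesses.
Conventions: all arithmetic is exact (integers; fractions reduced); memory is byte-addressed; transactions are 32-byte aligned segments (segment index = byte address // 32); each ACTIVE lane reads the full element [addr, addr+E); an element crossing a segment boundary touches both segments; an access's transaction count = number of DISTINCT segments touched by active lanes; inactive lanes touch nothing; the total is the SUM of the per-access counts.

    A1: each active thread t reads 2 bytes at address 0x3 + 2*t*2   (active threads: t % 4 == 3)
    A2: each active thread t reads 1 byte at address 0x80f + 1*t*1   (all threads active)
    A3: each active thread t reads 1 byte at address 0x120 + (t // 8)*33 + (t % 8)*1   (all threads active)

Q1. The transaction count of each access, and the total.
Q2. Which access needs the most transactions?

A1: 5 transactions
A2: 2 transactions
A3: 4 transactions

Answer: 5,2,4; total 11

Answer: A1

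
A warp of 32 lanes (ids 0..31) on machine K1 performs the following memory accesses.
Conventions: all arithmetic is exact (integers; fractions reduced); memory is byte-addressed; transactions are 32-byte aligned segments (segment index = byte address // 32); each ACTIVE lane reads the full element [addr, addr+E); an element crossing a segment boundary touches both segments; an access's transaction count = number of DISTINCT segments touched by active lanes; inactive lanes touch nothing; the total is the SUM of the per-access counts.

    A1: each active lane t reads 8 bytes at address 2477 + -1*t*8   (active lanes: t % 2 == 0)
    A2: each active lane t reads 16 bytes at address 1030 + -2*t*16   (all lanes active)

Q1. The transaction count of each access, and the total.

A1: 9 transactions
A2: 32 transactions

Answer: 9,32; total 41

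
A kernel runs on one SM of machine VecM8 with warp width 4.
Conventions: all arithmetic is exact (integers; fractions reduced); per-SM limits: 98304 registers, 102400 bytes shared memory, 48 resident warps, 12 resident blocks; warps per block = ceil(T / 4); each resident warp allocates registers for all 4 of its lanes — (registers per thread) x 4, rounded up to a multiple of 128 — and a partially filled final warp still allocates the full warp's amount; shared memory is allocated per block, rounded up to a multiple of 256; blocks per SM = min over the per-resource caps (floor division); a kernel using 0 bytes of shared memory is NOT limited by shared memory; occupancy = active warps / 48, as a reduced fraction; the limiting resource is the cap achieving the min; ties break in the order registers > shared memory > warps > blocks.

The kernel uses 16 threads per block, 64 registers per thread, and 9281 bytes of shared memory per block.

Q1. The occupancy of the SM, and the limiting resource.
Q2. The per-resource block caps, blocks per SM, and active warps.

Answer: occupancy 5/6, limited by shared memory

registers: 96 blocks
shared memory: 10 blocks
warps: 12 blocks
blocks: 12 blocks

Answer: 10 blocks, 40 active warps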